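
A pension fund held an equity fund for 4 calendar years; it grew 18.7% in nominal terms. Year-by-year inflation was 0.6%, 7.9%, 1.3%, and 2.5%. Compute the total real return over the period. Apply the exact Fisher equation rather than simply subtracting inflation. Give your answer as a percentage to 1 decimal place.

5.3%

Cumulative inflation factor: 1.006 × 1.079 × 1.013 × 1.025 ≈ 1.12707.
Nominal growth factor: 1.18700. Real growth factor = 1.18700 / 1.12707 ≈ 1.05317.
Total real return ≈ 5.3169%.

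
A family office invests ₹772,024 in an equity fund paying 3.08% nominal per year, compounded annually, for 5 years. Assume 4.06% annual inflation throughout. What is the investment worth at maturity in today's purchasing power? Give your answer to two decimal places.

₹736,349.07

Nominal value at maturity: ₹772,024 × (1 + 3.08%)^5 ≈ ₹898,468.49.
Price-level factor over 5 years: (1 + 4.06%)^5 ≈ 1.2201665299.
Dividing the nominal maturity value by the price-level factor gives the value in today's money.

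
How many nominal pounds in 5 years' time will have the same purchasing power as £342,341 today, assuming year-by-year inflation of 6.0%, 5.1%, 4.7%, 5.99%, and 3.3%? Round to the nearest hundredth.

Cumulative price-level factor: 1.060 × 1.051 × 1.047 × 1.0599 × 1.033 ≈ 1.2770869782.
The nominal amount required is £342,341 scaled up by that factor.

£437,199.23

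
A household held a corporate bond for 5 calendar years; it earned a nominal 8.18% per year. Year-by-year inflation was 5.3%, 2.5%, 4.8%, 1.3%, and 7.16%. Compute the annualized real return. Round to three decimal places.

3.828%

Cumulative inflation factor: 1.053 × 1.025 × 1.048 × 1.013 × 1.0716 ≈ 1.22788.
Nominal growth factor: 1.48161. Real growth factor = 1.48161 / 1.22788 ≈ 1.20664.
Annualized: 1.20664^(1/5) − 1 ≈ 0.03828.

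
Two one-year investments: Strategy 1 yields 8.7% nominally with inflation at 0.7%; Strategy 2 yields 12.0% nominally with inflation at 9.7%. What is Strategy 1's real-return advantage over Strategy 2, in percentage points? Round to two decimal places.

5.85

Strategy 1 real return: 1.087/1.007 − 1 = 7.944%.
Strategy 2 real return: 1.120/1.097 − 1 = 2.097%.
Difference: 7.944 − 2.097 = 5.847 pp.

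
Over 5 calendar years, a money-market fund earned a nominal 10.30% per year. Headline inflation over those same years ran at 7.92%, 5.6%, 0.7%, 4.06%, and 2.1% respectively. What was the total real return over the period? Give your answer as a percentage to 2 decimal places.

Cumulative inflation factor: 1.0792 × 1.056 × 1.007 × 1.0406 × 1.021 ≈ 1.21928.
Nominal growth factor: 1.63259. Real growth factor = 1.63259 / 1.21928 ≈ 1.33898.
Total real return ≈ 33.8976%.

33.90%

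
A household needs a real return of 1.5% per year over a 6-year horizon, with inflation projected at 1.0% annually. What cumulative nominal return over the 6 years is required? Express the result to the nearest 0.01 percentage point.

16.07%

Required annual nominal rate: (1+1.5%)(1+1.0%) − 1 = 2.515%.
Cumulative over 6 years: (1 + 0.02515)^6 − 1 ≈ 0.16071.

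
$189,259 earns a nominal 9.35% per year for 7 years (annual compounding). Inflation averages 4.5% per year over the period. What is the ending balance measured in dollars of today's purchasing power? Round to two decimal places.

Nominal value at maturity: $189,259 × (1 + 9.35%)^7 ≈ $353,824.62.
Price-level factor over 7 years: (1 + 4.5%)^7 ≈ 1.3608618305.
The maturity value deflated by that factor is the answer in today's purchasing power.

$260,000.40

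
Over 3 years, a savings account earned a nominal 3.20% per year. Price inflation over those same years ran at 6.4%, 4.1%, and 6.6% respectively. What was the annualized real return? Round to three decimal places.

Cumulative inflation factor: 1.064 × 1.041 × 1.066 ≈ 1.18073.
Nominal growth factor: 1.09910. Real growth factor = 1.09910 / 1.18073 ≈ 0.93087.
Annualized: 0.93087^(1/3) − 1 ≈ -0.02360.

-2.360%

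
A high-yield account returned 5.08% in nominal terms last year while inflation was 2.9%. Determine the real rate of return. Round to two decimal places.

2.12%

Real return via the Fisher equation: (1 + 5.08%)/(1 + 2.9%) − 1 = 1.0508/1.029 − 1 ≈ 0.02119.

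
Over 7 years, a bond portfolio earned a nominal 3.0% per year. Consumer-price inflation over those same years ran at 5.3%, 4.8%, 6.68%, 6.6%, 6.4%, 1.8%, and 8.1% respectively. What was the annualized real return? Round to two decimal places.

Cumulative inflation factor: 1.053 × 1.048 × 1.0668 × 1.066 × 1.064 × 1.018 × 1.081 ≈ 1.46942.
Nominal growth factor: 1.22987. Real growth factor = 1.22987 / 1.46942 ≈ 0.83698.
Annualized: 0.83698^(1/7) − 1 ≈ -0.02510.

-2.51%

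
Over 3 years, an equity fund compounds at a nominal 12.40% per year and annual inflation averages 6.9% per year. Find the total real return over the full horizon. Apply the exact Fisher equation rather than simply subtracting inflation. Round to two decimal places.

16.24%

The annual real rate is (1+12.40%)/(1+6.9%) − 1 = 5.1450%.
Compounded over 3 years: (1 + 0.051450)^3 − 1 ≈ 0.16243.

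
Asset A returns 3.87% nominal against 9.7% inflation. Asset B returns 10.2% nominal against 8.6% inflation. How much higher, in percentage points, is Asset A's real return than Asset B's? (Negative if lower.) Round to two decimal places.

-6.79

Asset A real return: 1.0387/1.097 − 1 = -5.314%.
Asset B real return: 1.102/1.086 − 1 = 1.473%.
Difference: -5.314 − 1.473 = -6.787 pp.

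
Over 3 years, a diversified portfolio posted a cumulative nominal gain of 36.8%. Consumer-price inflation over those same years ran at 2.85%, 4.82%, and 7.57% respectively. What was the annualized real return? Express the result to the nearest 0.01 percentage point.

5.66%

Cumulative inflation factor: 1.0285 × 1.0482 × 1.0757 ≈ 1.15968.
Nominal growth factor: 1.36800. Real growth factor = 1.36800 / 1.15968 ≈ 1.17963.
Annualized: 1.17963^(1/3) − 1 ≈ 0.05661.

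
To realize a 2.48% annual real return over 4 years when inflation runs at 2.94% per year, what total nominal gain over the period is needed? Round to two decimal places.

23.85%

Required annual nominal rate: (1+2.48%)(1+2.94%) − 1 = 5.492912%.
Cumulative over 4 years: (1 + 0.05492912)^4 − 1 ≈ 0.23849.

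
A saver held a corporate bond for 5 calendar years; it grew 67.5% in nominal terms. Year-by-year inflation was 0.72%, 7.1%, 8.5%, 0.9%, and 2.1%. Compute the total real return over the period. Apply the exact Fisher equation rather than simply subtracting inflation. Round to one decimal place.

Cumulative inflation factor: 1.0072 × 1.071 × 1.085 × 1.009 × 1.021 ≈ 1.20573.
Nominal growth factor: 1.67500. Real growth factor = 1.67500 / 1.20573 ≈ 1.38919.
Total real return ≈ 38.9194%.

38.9%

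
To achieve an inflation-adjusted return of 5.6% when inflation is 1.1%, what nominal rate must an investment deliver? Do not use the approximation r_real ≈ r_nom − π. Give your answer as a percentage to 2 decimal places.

By the Fisher equation, 1 + r_nom = (1 + 5.6%)(1 + 1.1%) = 1.056 × 1.011 = 1.067616.
So r_nom = 6.7616%.

6.76%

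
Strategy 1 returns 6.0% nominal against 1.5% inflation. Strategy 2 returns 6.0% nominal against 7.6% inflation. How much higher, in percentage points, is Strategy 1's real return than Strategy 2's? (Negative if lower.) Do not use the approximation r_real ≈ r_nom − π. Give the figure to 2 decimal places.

5.92

Strategy 1 real return: 1.060/1.015 − 1 = 4.433%.
Strategy 2 real return: 1.060/1.076 − 1 = -1.487%.
Difference: 4.433 − (-1.487) = 5.920 pp.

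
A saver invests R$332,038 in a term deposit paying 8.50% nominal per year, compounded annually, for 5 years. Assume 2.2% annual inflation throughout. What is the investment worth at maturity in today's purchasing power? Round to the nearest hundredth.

Nominal value at maturity: R$332,038 × (1 + 8.50%)^5 ≈ R$499,271.16.
Price-level factor over 5 years: (1 + 2.2%)^5 ≈ 1.1149476564.
Dividing the nominal maturity value by the price-level factor gives the value in today's money.

R$447,797.85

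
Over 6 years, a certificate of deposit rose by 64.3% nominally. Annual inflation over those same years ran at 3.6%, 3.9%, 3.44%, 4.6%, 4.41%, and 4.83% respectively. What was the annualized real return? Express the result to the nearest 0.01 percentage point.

4.32%

Cumulative inflation factor: 1.036 × 1.039 × 1.0344 × 1.046 × 1.0441 × 1.0483 ≈ 1.27474.
Nominal growth factor: 1.64300. Real growth factor = 1.64300 / 1.27474 ≈ 1.28889.
Annualized: 1.28889^(1/6) − 1 ≈ 0.04320.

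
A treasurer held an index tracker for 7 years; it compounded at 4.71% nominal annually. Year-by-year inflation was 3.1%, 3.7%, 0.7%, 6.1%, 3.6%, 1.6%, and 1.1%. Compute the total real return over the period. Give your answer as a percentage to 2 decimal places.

13.54%

Cumulative inflation factor: 1.031 × 1.037 × 1.007 × 1.061 × 1.036 × 1.016 × 1.011 ≈ 1.21559.
Nominal growth factor: 1.38012. Real growth factor = 1.38012 / 1.21559 ≈ 1.13535.
Total real return ≈ 13.5351%.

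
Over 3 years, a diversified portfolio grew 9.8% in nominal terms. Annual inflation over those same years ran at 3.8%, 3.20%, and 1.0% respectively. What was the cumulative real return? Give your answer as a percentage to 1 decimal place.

Cumulative inflation factor: 1.038 × 1.0320 × 1.010 ≈ 1.08193.
Nominal growth factor: 1.09800. Real growth factor = 1.09800 / 1.08193 ≈ 1.01485.
Total real return ≈ 1.4855%.

1.5%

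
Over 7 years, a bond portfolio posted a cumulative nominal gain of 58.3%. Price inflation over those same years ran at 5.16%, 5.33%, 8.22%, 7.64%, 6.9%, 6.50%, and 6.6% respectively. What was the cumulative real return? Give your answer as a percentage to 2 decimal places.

1.09%

Cumulative inflation factor: 1.0516 × 1.0533 × 1.0822 × 1.0764 × 1.069 × 1.0650 × 1.066 ≈ 1.56592.
Nominal growth factor: 1.58300. Real growth factor = 1.58300 / 1.56592 ≈ 1.01091.
Total real return ≈ 1.0910%.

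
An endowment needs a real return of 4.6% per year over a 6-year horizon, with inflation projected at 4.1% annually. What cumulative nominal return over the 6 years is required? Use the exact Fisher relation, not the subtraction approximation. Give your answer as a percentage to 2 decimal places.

Required annual nominal rate: (1+4.6%)(1+4.1%) − 1 = 8.8886%.
Cumulative over 6 years: (1 + 0.088886)^6 − 1 ≈ 0.66684.

66.68%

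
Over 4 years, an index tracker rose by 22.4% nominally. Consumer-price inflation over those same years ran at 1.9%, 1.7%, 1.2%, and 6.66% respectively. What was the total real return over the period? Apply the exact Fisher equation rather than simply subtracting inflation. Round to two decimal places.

9.42%

Cumulative inflation factor: 1.019 × 1.017 × 1.012 × 1.0666 ≈ 1.11861.
Nominal growth factor: 1.22400. Real growth factor = 1.22400 / 1.11861 ≈ 1.09422.
Total real return ≈ 9.4219%.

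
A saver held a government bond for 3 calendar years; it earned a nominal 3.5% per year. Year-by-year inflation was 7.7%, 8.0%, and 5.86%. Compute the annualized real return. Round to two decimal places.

-3.44%

Cumulative inflation factor: 1.077 × 1.080 × 1.0586 ≈ 1.23132.
Nominal growth factor: 1.10872. Real growth factor = 1.10872 / 1.23132 ≈ 0.90043.
Annualized: 0.90043^(1/3) − 1 ≈ -0.03436.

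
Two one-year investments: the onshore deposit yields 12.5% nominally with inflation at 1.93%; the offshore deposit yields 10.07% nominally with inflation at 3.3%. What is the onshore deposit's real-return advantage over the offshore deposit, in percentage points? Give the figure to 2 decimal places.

3.82

The onshore deposit real return: 1.125/1.0193 − 1 = 10.370%.
The offshore deposit real return: 1.1007/1.033 − 1 = 6.554%.
Difference: 10.370 − 6.554 = 3.816 pp.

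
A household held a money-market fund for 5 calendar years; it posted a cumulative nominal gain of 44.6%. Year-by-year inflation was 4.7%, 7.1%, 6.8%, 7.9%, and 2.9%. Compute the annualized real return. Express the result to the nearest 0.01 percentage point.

Cumulative inflation factor: 1.047 × 1.071 × 1.068 × 1.079 × 1.029 ≈ 1.32967.
Nominal growth factor: 1.44600. Real growth factor = 1.44600 / 1.32967 ≈ 1.08749.
Annualized: 1.08749^(1/5) − 1 ≈ 0.01692.

1.69%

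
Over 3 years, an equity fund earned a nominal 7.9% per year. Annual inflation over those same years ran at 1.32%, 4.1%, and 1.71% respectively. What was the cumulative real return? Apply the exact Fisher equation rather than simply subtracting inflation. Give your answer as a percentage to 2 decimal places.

17.10%

Cumulative inflation factor: 1.0132 × 1.041 × 1.0171 ≈ 1.07278.
Nominal growth factor: 1.25622. Real growth factor = 1.25622 / 1.07278 ≈ 1.17099.
Total real return ≈ 17.0994%.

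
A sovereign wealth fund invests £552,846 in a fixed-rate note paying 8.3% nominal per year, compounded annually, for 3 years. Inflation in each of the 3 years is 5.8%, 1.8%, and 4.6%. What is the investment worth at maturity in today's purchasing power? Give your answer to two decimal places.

Nominal value at maturity: £552,846 × (1 + 8.3%)^3 ≈ £702,246.43.
Price-level factor over 3 years: 1.058 × 1.018 × 1.046 = 1.126588024.
Dividing the nominal maturity value by the price-level factor gives the value in today's money.

£623,339.16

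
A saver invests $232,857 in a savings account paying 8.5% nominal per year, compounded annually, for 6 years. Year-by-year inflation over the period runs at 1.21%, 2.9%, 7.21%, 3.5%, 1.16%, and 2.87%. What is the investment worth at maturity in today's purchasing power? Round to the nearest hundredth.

$315,904.43

Nominal value at maturity: $232,857 × (1 + 8.5%)^6 ≈ $379,898.63.
Price-level factor over 6 years: 1.0121 × 1.029 × 1.0721 × 1.035 × 1.0116 × 1.0287 ≈ 1.2025745424.
Dividing the nominal maturity value by the price-level factor gives the value in today's money.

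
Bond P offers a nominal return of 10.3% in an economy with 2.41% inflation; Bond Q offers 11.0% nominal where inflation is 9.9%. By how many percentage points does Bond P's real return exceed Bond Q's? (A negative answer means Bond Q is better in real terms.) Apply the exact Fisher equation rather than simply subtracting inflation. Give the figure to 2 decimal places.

6.70

Bond P real return: 1.103/1.0241 − 1 = 7.704%.
Bond Q real return: 1.110/1.099 − 1 = 1.001%.
Difference: 7.704 − 1.001 = 6.703 pp.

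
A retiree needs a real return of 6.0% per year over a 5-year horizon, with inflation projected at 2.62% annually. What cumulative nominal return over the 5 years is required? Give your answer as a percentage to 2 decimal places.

Required annual nominal rate: (1+6.0%)(1+2.62%) − 1 = 8.7772%.
Cumulative over 5 years: (1 + 0.087772)^5 − 1 ≈ 0.52296.

52.30%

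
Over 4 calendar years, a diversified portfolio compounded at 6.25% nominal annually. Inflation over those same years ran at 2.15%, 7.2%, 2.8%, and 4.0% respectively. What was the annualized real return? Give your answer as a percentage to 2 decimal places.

2.14%

Cumulative inflation factor: 1.0215 × 1.072 × 1.028 × 1.040 ≈ 1.17074.
Nominal growth factor: 1.27443. Real growth factor = 1.27443 / 1.17074 ≈ 1.08857.
Annualized: 1.08857^(1/4) − 1 ≈ 0.02144.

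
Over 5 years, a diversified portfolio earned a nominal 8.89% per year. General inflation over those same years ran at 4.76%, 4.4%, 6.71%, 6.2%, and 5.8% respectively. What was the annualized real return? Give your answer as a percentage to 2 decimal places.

Cumulative inflation factor: 1.0476 × 1.044 × 1.0671 × 1.062 × 1.058 ≈ 1.31133.
Nominal growth factor: 1.53088. Real growth factor = 1.53088 / 1.31133 ≈ 1.16742.
Annualized: 1.16742^(1/5) − 1 ≈ 0.03144.

3.14%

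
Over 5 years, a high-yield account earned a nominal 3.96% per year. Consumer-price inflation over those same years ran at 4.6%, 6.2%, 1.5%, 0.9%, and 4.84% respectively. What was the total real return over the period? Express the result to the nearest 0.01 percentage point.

Cumulative inflation factor: 1.046 × 1.062 × 1.015 × 1.009 × 1.0484 ≈ 1.19273.
Nominal growth factor: 1.21431. Real growth factor = 1.21431 / 1.19273 ≈ 1.01810.
Total real return ≈ 1.8101%.

1.81%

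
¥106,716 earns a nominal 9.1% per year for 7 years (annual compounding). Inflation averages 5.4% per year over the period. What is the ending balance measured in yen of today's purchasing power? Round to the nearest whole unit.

¥135,868

Nominal value at maturity: ¥106,716 × (1 + 9.1%)^7 ≈ ¥196,337.
Price-level factor over 7 years: (1 + 5.4%)^7 ≈ 1.4450546643.
The maturity value deflated by that factor is the answer in today's purchasing power.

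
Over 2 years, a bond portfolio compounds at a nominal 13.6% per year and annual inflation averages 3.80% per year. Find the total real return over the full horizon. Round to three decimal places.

19.774%

The annual real rate is (1+13.6%)/(1+3.80%) − 1 = 9.4412%.
Compounded over 2 years: (1 + 0.094412)^2 − 1 ≈ 0.19774.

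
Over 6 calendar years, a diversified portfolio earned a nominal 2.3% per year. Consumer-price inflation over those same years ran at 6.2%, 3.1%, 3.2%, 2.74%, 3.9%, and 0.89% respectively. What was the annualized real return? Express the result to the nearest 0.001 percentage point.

Cumulative inflation factor: 1.062 × 1.031 × 1.032 × 1.0274 × 1.039 × 1.0089 ≈ 1.21693.
Nominal growth factor: 1.14618. Real growth factor = 1.14618 / 1.21693 ≈ 0.94186.
Annualized: 0.94186^(1/6) − 1 ≈ -0.00993.

-0.993%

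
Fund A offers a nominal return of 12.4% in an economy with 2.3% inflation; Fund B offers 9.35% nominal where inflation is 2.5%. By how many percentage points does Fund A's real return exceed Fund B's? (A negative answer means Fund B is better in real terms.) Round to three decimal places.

3.190

Fund A real return: 1.124/1.023 − 1 = 9.8729%.
Fund B real return: 1.0935/1.025 − 1 = 6.6829%.
Difference: 9.8729 − 6.6829 = 3.1900 pp.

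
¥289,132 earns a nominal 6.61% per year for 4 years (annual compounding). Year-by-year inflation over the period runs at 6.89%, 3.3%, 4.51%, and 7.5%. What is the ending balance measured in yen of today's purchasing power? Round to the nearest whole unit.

¥301,082

Nominal value at maturity: ¥289,132 × (1 + 6.61%)^4 ≈ ¥373,498.
Price-level factor over 4 years: 1.0689 × 1.033 × 1.0451 × 1.075 ≈ 1.2405198289.
The maturity value deflated by that factor is the answer in today's purchasing power.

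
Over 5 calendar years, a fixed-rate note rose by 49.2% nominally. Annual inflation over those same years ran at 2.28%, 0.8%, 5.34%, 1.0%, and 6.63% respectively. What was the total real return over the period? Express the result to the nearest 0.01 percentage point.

Cumulative inflation factor: 1.0228 × 1.008 × 1.0534 × 1.010 × 1.0663 ≈ 1.16962.
Nominal growth factor: 1.49200. Real growth factor = 1.49200 / 1.16962 ≈ 1.27563.
Total real return ≈ 27.5626%.

27.56%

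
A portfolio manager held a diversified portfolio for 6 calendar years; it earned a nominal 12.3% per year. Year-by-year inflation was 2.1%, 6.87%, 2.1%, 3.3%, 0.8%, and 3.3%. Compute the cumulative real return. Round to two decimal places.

67.38%

Cumulative inflation factor: 1.021 × 1.0687 × 1.021 × 1.033 × 1.008 × 1.033 ≈ 1.19831.
Nominal growth factor: 2.00576. Real growth factor = 2.00576 / 1.19831 ≈ 1.67383.
Total real return ≈ 67.3825%.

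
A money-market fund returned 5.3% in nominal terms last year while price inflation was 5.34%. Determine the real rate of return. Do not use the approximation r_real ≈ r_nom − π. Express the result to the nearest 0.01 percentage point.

-0.04%

Real return via the Fisher equation: (1 + 5.3%)/(1 + 5.34%) − 1 = 1.053/1.0534 − 1 ≈ -0.00038.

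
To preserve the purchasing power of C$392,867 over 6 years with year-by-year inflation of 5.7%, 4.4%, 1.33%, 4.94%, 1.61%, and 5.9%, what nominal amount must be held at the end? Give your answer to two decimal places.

C$496,058.11

Cumulative price-level factor: 1.057 × 1.044 × 1.0133 × 1.0494 × 1.0161 × 1.059 ≈ 1.2626616786.
The nominal amount required is C$392,867 scaled up by that factor.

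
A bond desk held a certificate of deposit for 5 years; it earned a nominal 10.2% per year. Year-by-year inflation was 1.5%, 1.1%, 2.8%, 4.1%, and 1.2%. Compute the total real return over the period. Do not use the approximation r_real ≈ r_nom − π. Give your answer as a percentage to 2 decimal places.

46.24%

Cumulative inflation factor: 1.015 × 1.011 × 1.028 × 1.041 × 1.012 ≈ 1.11133.
Nominal growth factor: 1.62520. Real growth factor = 1.62520 / 1.11133 ≈ 1.46240.
Total real return ≈ 46.2401%.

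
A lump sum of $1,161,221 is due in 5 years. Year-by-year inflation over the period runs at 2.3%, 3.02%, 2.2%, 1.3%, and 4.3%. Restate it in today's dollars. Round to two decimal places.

Price-level factor over 5 years: 1.023 × 1.0302 × 1.022 × 1.013 × 1.043 ≈ 1.1379988648.
Purchasing power today: $1,161,221 divided by that factor.

$1,020,406.11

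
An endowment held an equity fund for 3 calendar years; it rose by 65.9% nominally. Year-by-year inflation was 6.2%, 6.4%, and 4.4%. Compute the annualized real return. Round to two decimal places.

Cumulative inflation factor: 1.062 × 1.064 × 1.044 ≈ 1.17969.
Nominal growth factor: 1.65900. Real growth factor = 1.65900 / 1.17969 ≈ 1.40631.
Annualized: 1.40631^(1/3) − 1 ≈ 0.12037.

12.04%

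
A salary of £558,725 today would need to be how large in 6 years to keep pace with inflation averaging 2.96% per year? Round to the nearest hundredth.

£665,593.86

Cumulative price-level factor: (1+2.96%)^6 ≈ 1.1912727386.
The nominal amount required is £558,725 scaled up by that factor.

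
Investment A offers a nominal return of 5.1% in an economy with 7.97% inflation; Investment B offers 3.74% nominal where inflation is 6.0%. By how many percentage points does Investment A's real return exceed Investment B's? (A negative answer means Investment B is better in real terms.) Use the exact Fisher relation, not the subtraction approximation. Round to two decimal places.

-0.53

Investment A real return: 1.051/1.0797 − 1 = -2.658%.
Investment B real return: 1.0374/1.060 − 1 = -2.132%.
Difference: -2.658 − (-2.132) = -0.526 pp.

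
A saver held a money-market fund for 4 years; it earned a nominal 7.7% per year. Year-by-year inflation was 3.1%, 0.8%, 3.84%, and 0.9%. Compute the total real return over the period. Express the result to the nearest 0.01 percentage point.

Cumulative inflation factor: 1.031 × 1.008 × 1.0384 × 1.009 ≈ 1.08887.
Nominal growth factor: 1.34544. Real growth factor = 1.34544 / 1.08887 ≈ 1.23563.
Total real return ≈ 23.5628%.

23.56%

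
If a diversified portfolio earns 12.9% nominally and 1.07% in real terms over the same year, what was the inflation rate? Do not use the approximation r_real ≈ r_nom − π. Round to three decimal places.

From (1+r_nom) = (1+r_real)(1+π), we get 1+π = (1 + 12.9%)/(1 + 1.07%) = 1.129/1.0107 ≈ 1.11705.
So π ≈ 11.7048%.

11.705%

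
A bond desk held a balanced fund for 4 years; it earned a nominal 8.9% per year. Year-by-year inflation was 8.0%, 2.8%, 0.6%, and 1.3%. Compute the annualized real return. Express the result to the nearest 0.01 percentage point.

Cumulative inflation factor: 1.080 × 1.028 × 1.006 × 1.013 ≈ 1.13142.
Nominal growth factor: 1.40641. Real growth factor = 1.40641 / 1.13142 ≈ 1.24305.
Annualized: 1.24305^(1/4) − 1 ≈ 0.05590.

5.59%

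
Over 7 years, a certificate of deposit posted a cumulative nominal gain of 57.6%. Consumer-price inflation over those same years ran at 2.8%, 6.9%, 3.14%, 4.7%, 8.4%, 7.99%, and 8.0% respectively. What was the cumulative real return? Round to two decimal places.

5.04%

Cumulative inflation factor: 1.028 × 1.069 × 1.0314 × 1.047 × 1.084 × 1.0799 × 1.080 ≈ 1.50031.
Nominal growth factor: 1.57600. Real growth factor = 1.57600 / 1.50031 ≈ 1.05045.
Total real return ≈ 5.0449%.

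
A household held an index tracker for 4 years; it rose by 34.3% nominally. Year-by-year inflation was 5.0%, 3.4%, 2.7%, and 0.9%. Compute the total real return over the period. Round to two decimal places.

Cumulative inflation factor: 1.050 × 1.034 × 1.027 × 1.009 ≈ 1.12505.
Nominal growth factor: 1.34300. Real growth factor = 1.34300 / 1.12505 ≈ 1.19373.
Total real return ≈ 19.3726%.

19.37%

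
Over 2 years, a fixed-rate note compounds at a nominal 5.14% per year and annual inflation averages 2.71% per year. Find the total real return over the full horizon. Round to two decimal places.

4.79%

The annual real rate is (1+5.14%)/(1+2.71%) − 1 = 2.3659%.
Compounded over 2 years: (1 + 0.023659)^2 − 1 ≈ 0.04788.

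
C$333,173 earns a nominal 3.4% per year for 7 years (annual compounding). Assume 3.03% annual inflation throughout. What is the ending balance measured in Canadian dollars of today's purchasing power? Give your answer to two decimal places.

Nominal value at maturity: C$333,173 × (1 + 3.4%)^7 ≈ C$421,030.51.
Price-level factor over 7 years: (1 + 3.03%)^7 ≈ 1.2323835673.
Dividing the nominal maturity value by the price-level factor gives the value in today's money.

C$341,639.18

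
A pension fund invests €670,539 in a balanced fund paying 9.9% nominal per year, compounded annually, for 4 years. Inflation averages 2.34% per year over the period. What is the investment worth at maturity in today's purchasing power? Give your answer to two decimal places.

Nominal value at maturity: €670,539 × (1 + 9.9%)^4 ≈ €978,171.07.
Price-level factor over 4 years: (1 + 2.34%)^4 ≈ 1.0969369114.
The maturity value deflated by that factor is the answer in today's purchasing power.

€891,729.56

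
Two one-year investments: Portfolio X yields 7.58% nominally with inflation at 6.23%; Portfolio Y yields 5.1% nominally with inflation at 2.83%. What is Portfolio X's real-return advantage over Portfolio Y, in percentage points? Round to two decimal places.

Portfolio X real return: 1.0758/1.0623 − 1 = 1.271%.
Portfolio Y real return: 1.051/1.0283 − 1 = 2.208%.
Difference: 1.271 − 2.208 = -0.937 pp.

-0.94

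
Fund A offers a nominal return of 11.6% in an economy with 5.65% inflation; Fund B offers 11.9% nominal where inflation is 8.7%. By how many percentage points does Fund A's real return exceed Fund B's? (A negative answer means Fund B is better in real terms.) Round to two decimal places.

Fund A real return: 1.116/1.0565 − 1 = 5.632%.
Fund B real return: 1.119/1.087 − 1 = 2.944%.
Difference: 5.632 − 2.944 = 2.688 pp.

2.69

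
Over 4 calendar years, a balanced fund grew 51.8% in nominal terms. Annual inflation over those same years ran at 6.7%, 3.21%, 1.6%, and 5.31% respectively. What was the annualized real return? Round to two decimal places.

Cumulative inflation factor: 1.067 × 1.0321 × 1.016 × 1.0531 ≈ 1.17828.
Nominal growth factor: 1.51800. Real growth factor = 1.51800 / 1.17828 ≈ 1.28832.
Annualized: 1.28832^(1/4) − 1 ≈ 0.06538.

6.54%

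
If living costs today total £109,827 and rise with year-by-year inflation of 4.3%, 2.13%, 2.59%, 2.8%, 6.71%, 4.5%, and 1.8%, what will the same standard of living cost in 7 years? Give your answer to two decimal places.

£140,059.99

Cumulative price-level factor: 1.043 × 1.0213 × 1.0259 × 1.028 × 1.0671 × 1.045 × 1.018 ≈ 1.2752783098.
The nominal amount required is £109,827 scaled up by that factor.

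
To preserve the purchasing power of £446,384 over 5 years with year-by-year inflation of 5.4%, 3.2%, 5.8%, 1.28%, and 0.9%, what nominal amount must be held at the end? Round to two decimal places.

£524,963.92

Cumulative price-level factor: 1.054 × 1.032 × 1.058 × 1.0128 × 1.009 ≈ 1.1760365917.
Multiplying £446,384 by the price-level factor gives the future nominal sum.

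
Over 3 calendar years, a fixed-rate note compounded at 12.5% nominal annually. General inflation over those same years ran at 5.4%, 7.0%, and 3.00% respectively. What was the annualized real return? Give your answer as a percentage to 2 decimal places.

Cumulative inflation factor: 1.054 × 1.070 × 1.0300 ≈ 1.16161.
Nominal growth factor: 1.42383. Real growth factor = 1.42383 / 1.16161 ≈ 1.22573.
Annualized: 1.22573^(1/3) − 1 ≈ 0.07020.

7.02%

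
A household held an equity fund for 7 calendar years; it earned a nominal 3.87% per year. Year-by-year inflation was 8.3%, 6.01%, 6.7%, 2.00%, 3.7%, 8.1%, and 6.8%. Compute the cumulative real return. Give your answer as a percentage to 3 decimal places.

Cumulative inflation factor: 1.083 × 1.0601 × 1.067 × 1.0200 × 1.037 × 1.081 × 1.068 ≈ 1.49594.
Nominal growth factor: 1.30446. Real growth factor = 1.30446 / 1.49594 ≈ 0.87200.
Total real return ≈ -12.8002%.

-12.800%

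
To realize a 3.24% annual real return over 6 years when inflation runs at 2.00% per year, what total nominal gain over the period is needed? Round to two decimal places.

Required annual nominal rate: (1+3.24%)(1+2.00%) − 1 = 5.3048%.
Cumulative over 6 years: (1 + 0.053048)^6 − 1 ≈ 0.36361.

36.36%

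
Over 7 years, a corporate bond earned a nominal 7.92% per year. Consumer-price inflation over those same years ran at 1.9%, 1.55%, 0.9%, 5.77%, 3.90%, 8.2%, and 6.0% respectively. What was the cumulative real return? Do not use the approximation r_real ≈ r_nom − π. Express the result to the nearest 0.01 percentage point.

Cumulative inflation factor: 1.019 × 1.0155 × 1.009 × 1.0577 × 1.0390 × 1.082 × 1.060 ≈ 1.31600.
Nominal growth factor: 1.70496. Real growth factor = 1.70496 / 1.31600 ≈ 1.29556.
Total real return ≈ 29.5559%.

29.56%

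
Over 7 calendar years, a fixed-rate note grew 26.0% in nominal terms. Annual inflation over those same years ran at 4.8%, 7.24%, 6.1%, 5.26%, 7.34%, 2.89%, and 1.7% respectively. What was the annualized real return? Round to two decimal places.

Cumulative inflation factor: 1.048 × 1.0724 × 1.061 × 1.0526 × 1.0734 × 1.0289 × 1.017 ≈ 1.40978.
Nominal growth factor: 1.26000. Real growth factor = 1.26000 / 1.40978 ≈ 0.89375.
Annualized: 0.89375^(1/7) − 1 ≈ -0.01592.

-1.59%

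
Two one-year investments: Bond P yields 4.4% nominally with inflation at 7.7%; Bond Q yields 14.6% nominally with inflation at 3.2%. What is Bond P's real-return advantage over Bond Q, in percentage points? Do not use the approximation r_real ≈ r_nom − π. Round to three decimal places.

-14.111

Bond P real return: 1.044/1.077 − 1 = -3.0641%.
Bond Q real return: 1.146/1.032 − 1 = 11.0465%.
Difference: -3.0641 − 11.0465 = -14.1106 pp.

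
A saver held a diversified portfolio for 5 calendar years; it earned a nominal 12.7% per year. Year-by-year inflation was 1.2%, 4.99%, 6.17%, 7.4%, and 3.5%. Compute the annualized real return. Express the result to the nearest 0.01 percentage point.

7.71%

Cumulative inflation factor: 1.012 × 1.0499 × 1.0617 × 1.074 × 1.035 ≈ 1.25393.
Nominal growth factor: 1.81811. Real growth factor = 1.81811 / 1.25393 ≈ 1.44992.
Annualized: 1.44992^(1/5) − 1 ≈ 0.07713.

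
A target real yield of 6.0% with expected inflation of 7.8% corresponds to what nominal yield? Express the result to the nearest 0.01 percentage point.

By the Fisher equation, 1 + r_nom = (1 + 6.0%)(1 + 7.8%) = 1.060 × 1.078 = 1.14268.
So r_nom = 14.268%.

14.27%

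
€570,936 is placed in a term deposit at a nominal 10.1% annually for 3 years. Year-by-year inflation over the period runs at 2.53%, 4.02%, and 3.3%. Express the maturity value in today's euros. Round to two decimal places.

€691,641.84

Nominal value at maturity: €570,936 × (1 + 10.1%)^3 ≈ €761,990.20.
Price-level factor over 3 years: 1.0253 × 1.0402 × 1.033 ≈ 1.1017121230.
Dividing the nominal maturity value by the price-level factor gives the value in today's money.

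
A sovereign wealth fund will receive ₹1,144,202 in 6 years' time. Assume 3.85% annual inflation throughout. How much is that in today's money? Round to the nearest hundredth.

₹912,144.61

Price-level factor over 6 years: (1 + 3.85%)^6 ≈ 1.2544085493.
Purchasing power today: ₹1,144,202 divided by that factor.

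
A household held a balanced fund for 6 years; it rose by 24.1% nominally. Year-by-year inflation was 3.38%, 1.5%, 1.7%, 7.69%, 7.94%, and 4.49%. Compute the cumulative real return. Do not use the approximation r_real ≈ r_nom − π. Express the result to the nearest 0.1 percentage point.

Cumulative inflation factor: 1.0338 × 1.015 × 1.017 × 1.0769 × 1.0794 × 1.0449 ≈ 1.29615.
Nominal growth factor: 1.24100. Real growth factor = 1.24100 / 1.29615 ≈ 0.95745.
Total real return ≈ -4.2551%.

-4.3%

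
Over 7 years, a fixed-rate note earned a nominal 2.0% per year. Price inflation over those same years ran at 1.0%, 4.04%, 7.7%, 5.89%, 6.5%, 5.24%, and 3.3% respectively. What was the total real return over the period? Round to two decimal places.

-17.21%

Cumulative inflation factor: 1.010 × 1.0404 × 1.077 × 1.0589 × 1.065 × 1.0524 × 1.033 ≈ 1.38747.
Nominal growth factor: 1.14869. Real growth factor = 1.14869 / 1.38747 ≈ 0.82790.
Total real return ≈ -17.2100%.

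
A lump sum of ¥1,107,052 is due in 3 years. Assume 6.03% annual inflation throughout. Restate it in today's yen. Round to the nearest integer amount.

Price-level factor over 3 years: (1 + 6.03%)^3 ≈ 1.1920275262.
Purchasing power today: ¥1,107,052 divided by that factor.

¥928,713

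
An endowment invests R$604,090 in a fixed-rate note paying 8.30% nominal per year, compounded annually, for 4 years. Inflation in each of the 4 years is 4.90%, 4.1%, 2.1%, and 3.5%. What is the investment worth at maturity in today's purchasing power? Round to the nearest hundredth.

R$720,150.33

Nominal value at maturity: R$604,090 × (1 + 8.30%)^4 ≈ R$831,027.65.
Price-level factor over 4 years: 1.0490 × 1.041 × 1.021 × 1.035 ≈ 1.1539641306.
Dividing the nominal maturity value by the price-level factor gives the value in today's money.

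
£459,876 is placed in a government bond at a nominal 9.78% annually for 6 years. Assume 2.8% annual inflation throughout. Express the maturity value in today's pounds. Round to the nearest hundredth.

Nominal value at maturity: £459,876 × (1 + 9.78%)^6 ≈ £804,970.76.
Price-level factor over 6 years: (1 + 2.8%)^6 ≈ 1.1802083636.
The maturity value deflated by that factor is the answer in today's purchasing power.

£682,058.17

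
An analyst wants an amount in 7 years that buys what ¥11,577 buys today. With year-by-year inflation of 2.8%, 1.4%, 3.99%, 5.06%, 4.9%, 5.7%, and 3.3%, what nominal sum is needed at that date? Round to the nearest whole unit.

Cumulative price-level factor: 1.028 × 1.014 × 1.0399 × 1.0506 × 1.049 × 1.057 × 1.033 ≈ 1.3044001538.
The nominal amount required is ¥11,577 scaled up by that factor.

¥15,101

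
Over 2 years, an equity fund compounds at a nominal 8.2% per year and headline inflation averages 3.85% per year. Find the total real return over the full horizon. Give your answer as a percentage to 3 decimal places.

The annual real rate is (1+8.2%)/(1+3.85%) − 1 = 4.1887%.
Compounded over 2 years: (1 + 0.041887)^2 − 1 ≈ 0.08553.

8.553%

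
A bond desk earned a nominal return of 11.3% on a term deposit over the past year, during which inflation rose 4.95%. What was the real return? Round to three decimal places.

6.051%

Real return via the Fisher equation: (1 + 11.3%)/(1 + 4.95%) − 1 = 1.113/1.0495 − 1 ≈ 0.06051.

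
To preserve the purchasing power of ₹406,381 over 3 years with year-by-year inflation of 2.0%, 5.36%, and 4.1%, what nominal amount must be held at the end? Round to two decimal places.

₹454,632.06

Cumulative price-level factor: 1.020 × 1.0536 × 1.041 = 1.118733552.
Multiplying ₹406,381 by the price-level factor gives the future nominal sum.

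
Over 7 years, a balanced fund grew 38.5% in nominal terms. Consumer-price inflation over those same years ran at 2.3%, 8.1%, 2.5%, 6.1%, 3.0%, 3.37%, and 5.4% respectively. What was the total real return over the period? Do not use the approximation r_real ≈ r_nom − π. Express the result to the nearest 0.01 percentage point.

2.62%

Cumulative inflation factor: 1.023 × 1.081 × 1.025 × 1.061 × 1.030 × 1.0337 × 1.054 ≈ 1.34962.
Nominal growth factor: 1.38500. Real growth factor = 1.38500 / 1.34962 ≈ 1.02621.
Total real return ≈ 2.6211%.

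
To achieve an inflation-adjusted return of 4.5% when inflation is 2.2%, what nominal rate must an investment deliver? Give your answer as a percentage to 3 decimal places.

6.799%

By the Fisher equation, 1 + r_nom = (1 + 4.5%)(1 + 2.2%) = 1.045 × 1.022 = 1.06799.
So r_nom = 6.799%.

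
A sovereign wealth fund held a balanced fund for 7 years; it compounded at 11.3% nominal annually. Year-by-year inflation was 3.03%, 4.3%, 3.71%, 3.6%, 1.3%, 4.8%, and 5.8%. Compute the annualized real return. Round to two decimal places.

Cumulative inflation factor: 1.0303 × 1.043 × 1.0371 × 1.036 × 1.013 × 1.048 × 1.058 ≈ 1.29684.
Nominal growth factor: 2.11576. Real growth factor = 2.11576 / 1.29684 ≈ 1.63148.
Annualized: 1.63148^(1/7) − 1 ≈ 0.07243.

7.24%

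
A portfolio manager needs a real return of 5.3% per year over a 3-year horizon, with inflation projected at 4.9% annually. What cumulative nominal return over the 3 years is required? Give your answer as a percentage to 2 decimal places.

34.78%

Required annual nominal rate: (1+5.3%)(1+4.9%) − 1 = 10.4597%.
Cumulative over 3 years: (1 + 0.104597)^3 − 1 ≈ 0.34776.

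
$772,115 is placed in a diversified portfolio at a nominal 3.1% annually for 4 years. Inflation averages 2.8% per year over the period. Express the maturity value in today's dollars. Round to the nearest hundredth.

$781,167.55

Nominal value at maturity: $772,115 × (1 + 3.1%)^4 ≈ $872,402.00.
Price-level factor over 4 years: (1 + 2.8%)^4 ≈ 1.1167924227.
Dividing the nominal maturity value by the price-level factor gives the value in today's money.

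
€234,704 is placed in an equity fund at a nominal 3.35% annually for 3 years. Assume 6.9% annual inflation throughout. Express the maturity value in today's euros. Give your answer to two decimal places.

Nominal value at maturity: €234,704 × (1 + 3.35%)^3 ≈ €259,090.77.
Price-level factor over 3 years: (1 + 6.9%)^3 = 1.221611509.
Dividing the nominal maturity value by the price-level factor gives the value in today's money.

€212,089.33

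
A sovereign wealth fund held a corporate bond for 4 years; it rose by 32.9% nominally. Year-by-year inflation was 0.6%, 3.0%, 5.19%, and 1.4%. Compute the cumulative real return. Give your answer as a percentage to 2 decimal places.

20.25%

Cumulative inflation factor: 1.006 × 1.030 × 1.0519 × 1.014 ≈ 1.10522.
Nominal growth factor: 1.32900. Real growth factor = 1.32900 / 1.10522 ≈ 1.20248.
Total real return ≈ 20.2479%.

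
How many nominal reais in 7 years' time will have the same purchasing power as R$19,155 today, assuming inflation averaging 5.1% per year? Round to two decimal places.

Cumulative price-level factor: (1+5.1%)^7 ≈ 1.4165079366.
The nominal amount required is R$19,155 scaled up by that factor.

R$27,133.21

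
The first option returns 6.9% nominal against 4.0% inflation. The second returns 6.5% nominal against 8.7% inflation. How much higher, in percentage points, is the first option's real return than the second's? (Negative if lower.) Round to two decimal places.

4.81

The first option real return: 1.069/1.040 − 1 = 2.788%.
The second real return: 1.065/1.087 − 1 = -2.024%.
Difference: 2.788 − (-2.024) = 4.812 pp.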